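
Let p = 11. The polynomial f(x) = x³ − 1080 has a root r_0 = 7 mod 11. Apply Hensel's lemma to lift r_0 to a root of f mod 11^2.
r_1 = 40 (mod 121)

Hensel: r_{i+1} = r_i − f(r_i)/f′(r_i) mod 11^{i+2}, where f′(x) = 3x². Iterate:
  r_0 = 7 (mod 11)
  r_1 = 40 (mod 121)
Final: r = 40 with f(r) ≡ 0 mod 11^2.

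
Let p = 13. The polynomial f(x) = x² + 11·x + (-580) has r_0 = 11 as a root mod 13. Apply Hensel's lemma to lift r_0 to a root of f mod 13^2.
r_1 = 11 (mod 169)

Hensel: r_{i+1} = r_i − f(r_i)·(f′(r_i))^{-1} mod 13^{i+2}, f′(x) = 2x + 11. Iterate:
  r_0 = 11 (mod 13)
  r_1 = 11 (mod 169)
Final: r = 11 satisfies f(r) ≡ 0 mod 13^2.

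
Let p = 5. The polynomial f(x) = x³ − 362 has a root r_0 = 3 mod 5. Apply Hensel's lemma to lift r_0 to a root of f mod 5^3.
r_2 = 58 (mod 125)

Hensel: r_{i+1} = r_i − f(r_i)/f′(r_i) mod 5^{i+2}, where f′(x) = 3x². Iterate:
  r_0 = 3 (mod 5)
  r_1 = 8 (mod 25)
  r_2 = 58 (mod 125)
Final: r = 58 with f(r) ≡ 0 mod 5^3.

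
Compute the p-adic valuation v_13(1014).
v_13(1014) = 2

v_13(n) is the largest exponent k such that 13^k divides n. Factor out: 1014 = 13^2 · 6. (Sign doesn't affect v_p.) So v_13(1014) = 2.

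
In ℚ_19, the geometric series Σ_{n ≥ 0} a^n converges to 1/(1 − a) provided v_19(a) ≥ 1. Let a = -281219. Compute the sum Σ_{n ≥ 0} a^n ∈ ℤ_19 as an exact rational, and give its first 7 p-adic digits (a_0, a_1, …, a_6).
Σ a^n = 1/(1 − a) = 1/281220;  first 7 digits = (1, 0, 0, 16, 16, 18, 8)

v_19(a) = 3 ≥ 1, so the series converges in ℤ_19 to 1/(1 − a) = 1/(1 − (-281219)) = 1/281220. Expand this rational in ℤ_19: compute digits iteratively via d_i = x_i mod 19, x_{i+1} = (x_i − d_i)/19. The first 7 digits are (1, 0, 0, 16, 16, 18, 8).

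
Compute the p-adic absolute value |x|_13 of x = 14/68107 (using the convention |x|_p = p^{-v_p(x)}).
|14/68107|_13 = 2197

Step 1 — compute v_13(x) by factoring powers of 13 out of the numerator and denominator: v_13(14/68107) = -3. Step 2 — apply |x|_p = p^{-v_p(x)} = 13^{3} = 2197.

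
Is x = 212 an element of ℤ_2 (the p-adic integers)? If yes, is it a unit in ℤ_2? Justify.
x ∈ ℤ_2 but not a unit; v_2(x) = 2 > 0

ℤ_2 = {x ∈ ℚ_2 : v_2(x) ≥ 0} and ℤ_2^× = {x ∈ ℤ_2 : v_2(x) = 0}. Here v_2(212) = v_2(num) − v_2(den) = 2; compare against these criteria.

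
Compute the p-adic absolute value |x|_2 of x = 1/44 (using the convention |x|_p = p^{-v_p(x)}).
|1/44|_2 = 4

Step 1 — compute v_2(x) by factoring powers of 2 out of the numerator and denominator: v_2(1/44) = -2. Step 2 — apply |x|_p = p^{-v_p(x)} = 2^{2} = 4.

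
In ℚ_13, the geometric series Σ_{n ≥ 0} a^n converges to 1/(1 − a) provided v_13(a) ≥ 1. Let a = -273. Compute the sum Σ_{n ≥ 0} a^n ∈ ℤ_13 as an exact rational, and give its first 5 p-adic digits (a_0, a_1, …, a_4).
Σ a^n = 1/(1 − a) = 1/274;  first 5 digits = (1, 5, 10, 2, 6)

v_13(a) = 1 ≥ 1, so the series converges in ℤ_13 to 1/(1 − a) = 1/(1 − (-273)) = 1/274. Expand this rational in ℤ_13: compute digits iteratively via d_i = x_i mod 13, x_{i+1} = (x_i − d_i)/13. The first 5 digits are (1, 5, 10, 2, 6).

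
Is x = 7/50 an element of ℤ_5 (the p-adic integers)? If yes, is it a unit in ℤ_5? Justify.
x ∉ ℤ_5 (v_5(x) = -2 < 0)

ℤ_5 = {x ∈ ℚ_5 : v_5(x) ≥ 0} and ℤ_5^× = {x ∈ ℤ_5 : v_5(x) = 0}. Here v_5(7/50) = v_5(num) − v_5(den) = -2; compare against these criteria.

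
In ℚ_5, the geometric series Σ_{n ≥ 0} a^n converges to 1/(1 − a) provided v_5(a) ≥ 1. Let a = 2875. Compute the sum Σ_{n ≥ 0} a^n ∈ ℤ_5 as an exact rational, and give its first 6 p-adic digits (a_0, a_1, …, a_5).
Σ a^n = 1/(1 − a) = -1/2874;  first 6 digits = (1, 0, 0, 3, 4, 0)

v_5(a) = 3 ≥ 1, so the series converges in ℤ_5 to 1/(1 − a) = 1/(1 − 2875) = -1/2874. Expand this rational in ℤ_5: compute digits iteratively via d_i = x_i mod 5, x_{i+1} = (x_i − d_i)/5. The first 6 digits are (1, 0, 0, 3, 4, 0).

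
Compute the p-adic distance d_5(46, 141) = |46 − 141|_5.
d_5(46, 141) = 1/5

Step 1 — x − y = 46 − 141 = -95. Step 2 — v_5(-95) = 1 (factor: -95 = −(5^1 · 19); the sign does not affect v_p). Step 3 — |x − y|_5 = 5^{-1} = 1/5.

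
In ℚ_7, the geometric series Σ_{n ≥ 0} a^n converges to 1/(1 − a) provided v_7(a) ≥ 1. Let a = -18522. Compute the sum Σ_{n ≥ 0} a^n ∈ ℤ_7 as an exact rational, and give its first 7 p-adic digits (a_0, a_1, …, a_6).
Σ a^n = 1/(1 − a) = 1/18523;  first 7 digits = (1, 0, 0, 2, 6, 5, 3)

v_7(a) = 3 ≥ 1, so the series converges in ℤ_7 to 1/(1 − a) = 1/(1 − (-18522)) = 1/18523. Expand this rational in ℤ_7: compute digits iteratively via d_i = x_i mod 7, x_{i+1} = (x_i − d_i)/7. The first 7 digits are (1, 0, 0, 2, 6, 5, 3).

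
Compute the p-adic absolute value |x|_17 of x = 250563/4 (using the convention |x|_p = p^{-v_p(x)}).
|250563/4|_17 = 1/83521

Step 1 — compute v_17(x) by factoring powers of 17 out of the numerator and denominator: v_17(250563/4) = 4. Step 2 — apply |x|_p = p^{-v_p(x)} = 17^{-4} = 1/83521.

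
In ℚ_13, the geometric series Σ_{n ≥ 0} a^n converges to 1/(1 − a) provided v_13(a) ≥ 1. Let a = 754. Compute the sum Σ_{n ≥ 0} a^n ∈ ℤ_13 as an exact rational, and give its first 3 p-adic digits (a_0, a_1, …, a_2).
Σ a^n = 1/(1 − a) = -1/753;  first 3 digits = (1, 6, 1)

v_13(a) = 1 ≥ 1, so the series converges in ℤ_13 to 1/(1 − a) = 1/(1 − 754) = -1/753. Expand this rational in ℤ_13: compute digits iteratively via d_i = x_i mod 13, x_{i+1} = (x_i − d_i)/13. The first 3 digits are (1, 6, 1).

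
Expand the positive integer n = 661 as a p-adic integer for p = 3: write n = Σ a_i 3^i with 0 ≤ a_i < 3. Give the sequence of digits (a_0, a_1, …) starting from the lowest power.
(a_0, a_1, …) = (1, 1, 1, 0, 2, 2)

Repeated division by 3 gives the digits low-to-high: 661 = 1 + 1·3^1 + 1·3^2 + 2·3^4 + 2·3^5. Digit sequence: (1, 1, 1, 0, 2, 2).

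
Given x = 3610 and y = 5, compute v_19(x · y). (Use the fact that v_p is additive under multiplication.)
v_19(18050) = 2

v_p(x) = 2 (factor: 3610 = 19^2 · 10); v_p(y) = 0 (factor: 5 = 19^0 · 5). Additivity: v_p(xy) = v_p(x) + v_p(y) = 2 + 0 = 2. (Direct check: xy = 18050 = 19^2 · (50).)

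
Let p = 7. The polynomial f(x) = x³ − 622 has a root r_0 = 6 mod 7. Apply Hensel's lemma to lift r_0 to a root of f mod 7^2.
r_1 = 27 (mod 49)

Hensel: r_{i+1} = r_i − f(r_i)/f′(r_i) mod 7^{i+2}, where f′(x) = 3x². Iterate:
  r_0 = 6 (mod 7)
  r_1 = 27 (mod 49)
Final: r = 27 with f(r) ≡ 0 mod 7^2.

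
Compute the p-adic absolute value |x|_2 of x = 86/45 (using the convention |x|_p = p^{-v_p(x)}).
|86/45|_2 = 1/2

Step 1 — compute v_2(x) by factoring powers of 2 out of the numerator and denominator: v_2(86/45) = 1. Step 2 — apply |x|_p = p^{-v_p(x)} = 2^{-1} = 1/2.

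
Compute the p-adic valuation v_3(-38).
v_3(-38) = 0

v_3(n) is the largest exponent k such that 3^k divides n. Factor out: -38 = -3^0 · 38. (Sign doesn't affect v_p.) So v_3(-38) = 0.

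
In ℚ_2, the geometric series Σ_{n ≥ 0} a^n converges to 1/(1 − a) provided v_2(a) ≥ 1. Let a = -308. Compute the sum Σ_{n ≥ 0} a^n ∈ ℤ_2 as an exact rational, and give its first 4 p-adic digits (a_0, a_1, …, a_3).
Σ a^n = 1/(1 − a) = 1/309;  first 4 digits = (1, 0, 1, 1)

v_2(a) = 2 ≥ 1, so the series converges in ℤ_2 to 1/(1 − a) = 1/(1 − (-308)) = 1/309. Expand this rational in ℤ_2: compute digits iteratively via d_i = x_i mod 2, x_{i+1} = (x_i − d_i)/2. The first 4 digits are (1, 0, 1, 1).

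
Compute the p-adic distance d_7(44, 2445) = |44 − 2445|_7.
d_7(44, 2445) = 1/2401

Step 1 — x − y = 44 − 2445 = -2401. Step 2 — v_7(-2401) = 4 (factor: -2401 = −(7^4 · 1); the sign does not affect v_p). Step 3 — |x − y|_7 = 7^{-4} = 1/2401.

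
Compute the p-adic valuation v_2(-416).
v_2(-416) = 5

v_2(n) is the largest exponent k such that 2^k divides n. Factor out: -416 = -2^5 · 13. (Sign doesn't affect v_p.) So v_2(-416) = 5.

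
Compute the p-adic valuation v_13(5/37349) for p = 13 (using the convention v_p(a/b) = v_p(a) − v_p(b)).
v_13(5/37349) = -3

Factor powers of 13 from the numerator and denominator of the reduced fraction: 5 = 13^0 · 5 and 37349 = 13^3 · 17. Apply v_p(a/b) = v_p(a) − v_p(b): v_13(5/37349) = 0 − 3 = -3.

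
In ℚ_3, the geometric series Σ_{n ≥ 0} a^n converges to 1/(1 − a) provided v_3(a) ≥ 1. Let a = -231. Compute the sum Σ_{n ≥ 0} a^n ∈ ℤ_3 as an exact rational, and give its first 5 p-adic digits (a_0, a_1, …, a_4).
Σ a^n = 1/(1 − a) = 1/232;  first 5 digits = (1, 1, 2, 0, 0)

v_3(a) = 1 ≥ 1, so the series converges in ℤ_3 to 1/(1 − a) = 1/(1 − (-231)) = 1/232. Expand this rational in ℤ_3: compute digits iteratively via d_i = x_i mod 3, x_{i+1} = (x_i − d_i)/3. The first 5 digits are (1, 1, 2, 0, 0).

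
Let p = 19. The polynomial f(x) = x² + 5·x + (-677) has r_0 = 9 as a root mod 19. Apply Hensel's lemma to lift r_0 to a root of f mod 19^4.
r_3 = 80379 (mod 130321)

Hensel: r_{i+1} = r_i − f(r_i)·(f′(r_i))^{-1} mod 19^{i+2}, f′(x) = 2x + 5. Iterate:
  r_0 = 9 (mod 19)
  r_1 = 237 (mod 361)
  r_2 = 4930 (mod 6859)
  r_3 = 80379 (mod 130321)
Final: r = 80379 satisfies f(r) ≡ 0 mod 19^4.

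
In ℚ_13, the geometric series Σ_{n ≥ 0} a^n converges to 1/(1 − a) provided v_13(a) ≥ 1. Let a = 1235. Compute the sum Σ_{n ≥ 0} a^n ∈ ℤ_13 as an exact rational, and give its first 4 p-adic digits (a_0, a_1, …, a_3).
Σ a^n = 1/(1 − a) = -1/1234;  first 4 digits = (1, 4, 10, 4)

v_13(a) = 1 ≥ 1, so the series converges in ℤ_13 to 1/(1 − a) = 1/(1 − 1235) = -1/1234. Expand this rational in ℤ_13: compute digits iteratively via d_i = x_i mod 13, x_{i+1} = (x_i − d_i)/13. The first 4 digits are (1, 4, 10, 4).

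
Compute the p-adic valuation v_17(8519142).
v_17(8519142) = 5

v_17(n) is the largest exponent k such that 17^k divides n. Factor out: 8519142 = 17^5 · 6. (Sign doesn't affect v_p.) So v_17(8519142) = 5.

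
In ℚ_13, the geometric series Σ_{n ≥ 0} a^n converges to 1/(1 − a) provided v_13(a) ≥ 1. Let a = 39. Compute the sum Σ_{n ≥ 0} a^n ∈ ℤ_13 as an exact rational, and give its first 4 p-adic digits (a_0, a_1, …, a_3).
Σ a^n = 1/(1 − a) = -1/38;  first 4 digits = (1, 3, 9, 1)

v_13(a) = 1 ≥ 1, so the series converges in ℤ_13 to 1/(1 − a) = 1/(1 − 39) = -1/38. Expand this rational in ℤ_13: compute digits iteratively via d_i = x_i mod 13, x_{i+1} = (x_i − d_i)/13. The first 4 digits are (1, 3, 9, 1).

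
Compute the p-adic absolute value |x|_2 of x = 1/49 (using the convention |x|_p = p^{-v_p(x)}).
|1/49|_2 = 1

Step 1 — compute v_2(x) by factoring powers of 2 out of the numerator and denominator: v_2(1/49) = 0. Step 2 — apply |x|_p = p^{-v_p(x)} = 2^{0} = 1.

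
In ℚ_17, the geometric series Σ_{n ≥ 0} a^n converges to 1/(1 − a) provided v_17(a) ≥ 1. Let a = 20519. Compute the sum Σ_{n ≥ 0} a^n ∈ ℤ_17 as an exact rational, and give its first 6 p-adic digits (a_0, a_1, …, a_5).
Σ a^n = 1/(1 − a) = -1/20518;  first 6 digits = (1, 0, 3, 4, 9, 7)

v_17(a) = 2 ≥ 1, so the series converges in ℤ_17 to 1/(1 − a) = 1/(1 − 20519) = -1/20518. Expand this rational in ℤ_17: compute digits iteratively via d_i = x_i mod 17, x_{i+1} = (x_i − d_i)/17. The first 6 digits are (1, 0, 3, 4, 9, 7).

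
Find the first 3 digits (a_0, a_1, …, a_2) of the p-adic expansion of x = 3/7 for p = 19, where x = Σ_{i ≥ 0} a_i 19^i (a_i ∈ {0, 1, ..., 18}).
(a_0, …, a_2) = (14, 2, 8)

v_19(3/7) = 0 (numerator and denominator both coprime to 19), so x ∈ ℤ_19^×. Compute digits iteratively via a_i = x_i mod 19, x_{i+1} = (x_i − a_i)/19, with x_0 = x:
  x_0 = 3/7;  a_0 = 14;  x_1 = (x_0 − 14)/19 = -5/7
  x_1 = -5/7;  a_1 = 2;  x_2 = (x_1 − 2)/19 = -1/7
  x_2 = -1/7;  a_2 = 8;  x_3 = (x_2 − 8)/19 = -3/7
Digits: (14, 2, 8).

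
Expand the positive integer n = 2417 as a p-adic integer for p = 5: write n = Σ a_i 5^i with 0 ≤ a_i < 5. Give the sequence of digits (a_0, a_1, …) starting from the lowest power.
(a_0, a_1, …) = (2, 3, 1, 4, 3)

Repeated division by 5 gives the digits low-to-high: 2417 = 2 + 3·5^1 + 1·5^2 + 4·5^3 + 3·5^4. Digit sequence: (2, 3, 1, 4, 3).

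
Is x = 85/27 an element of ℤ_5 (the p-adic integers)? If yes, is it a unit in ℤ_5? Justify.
x ∈ ℤ_5 but not a unit; v_5(x) = 1 > 0

ℤ_5 = {x ∈ ℚ_5 : v_5(x) ≥ 0} and ℤ_5^× = {x ∈ ℤ_5 : v_5(x) = 0}. Here v_5(85/27) = v_5(num) − v_5(den) = 1; compare against these criteria.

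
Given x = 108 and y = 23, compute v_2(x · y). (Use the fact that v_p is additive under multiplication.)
v_2(2484) = 2

v_p(x) = 2 (factor: 108 = 2^2 · 27); v_p(y) = 0 (factor: 23 = 2^0 · 23). Additivity: v_p(xy) = v_p(x) + v_p(y) = 2 + 0 = 2. (Direct check: xy = 2484 = 2^2 · (621).)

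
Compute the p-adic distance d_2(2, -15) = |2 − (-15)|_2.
d_2(2, -15) = 1

Step 1 — x − y = 2 − (-15) = 17. Step 2 — v_2(17) = 0 (factor: 17 = (2^0 · 17); the sign does not affect v_p). Step 3 — |x − y|_2 = 2^{0} = 1.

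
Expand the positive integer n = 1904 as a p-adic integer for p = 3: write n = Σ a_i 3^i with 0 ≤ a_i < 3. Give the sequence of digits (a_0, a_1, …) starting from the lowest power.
(a_0, a_1, …) = (2, 1, 1, 1, 2, 1, 2)

Repeated division by 3 gives the digits low-to-high: 1904 = 2 + 1·3^1 + 1·3^2 + 1·3^3 + 2·3^4 + 1·3^5 + 2·3^6. Digit sequence: (2, 1, 1, 1, 2, 1, 2).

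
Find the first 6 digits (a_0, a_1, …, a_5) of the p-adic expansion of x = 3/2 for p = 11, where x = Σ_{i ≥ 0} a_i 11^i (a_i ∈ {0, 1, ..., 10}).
(a_0, …, a_5) = (7, 5, 5, 5, 5, 5)

v_11(3/2) = 0 (numerator and denominator both coprime to 11), so x ∈ ℤ_11^×. Compute digits iteratively via a_i = x_i mod 11, x_{i+1} = (x_i − a_i)/11, with x_0 = x:
  x_0 = 3/2;  a_0 = 7;  x_1 = (x_0 − 7)/11 = -1/2
  x_1 = -1/2;  a_1 = 5;  x_2 = (x_1 − 5)/11 = -1/2
  x_2 = -1/2;  a_2 = 5;  x_3 = (x_2 − 5)/11 = -1/2
  x_3 = -1/2;  a_3 = 5;  x_4 = (x_3 − 5)/11 = -1/2
  x_4 = -1/2;  a_4 = 5;  x_5 = (x_4 − 5)/11 = -1/2
  x_5 = -1/2;  a_5 = 5;  x_6 = (x_5 − 5)/11 = -1/2
Digits: (7, 5, 5, 5, 5, 5).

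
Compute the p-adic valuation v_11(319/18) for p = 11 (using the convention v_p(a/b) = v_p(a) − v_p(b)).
v_11(319/18) = 1

Factor powers of 11 from the numerator and denominator of the reduced fraction: 319 = 11^1 · 29 and 18 = 11^0 · 18. Apply v_p(a/b) = v_p(a) − v_p(b): v_11(319/18) = 1 − 0 = 1.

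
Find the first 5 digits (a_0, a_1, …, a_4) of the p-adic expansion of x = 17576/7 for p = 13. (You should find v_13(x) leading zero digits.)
(a_0, …, a_4) = (0, 0, 0, 3, 11)

v_13(17576/7) = 3, so a_0 = ... = a_2 = 0. Factor out: x = 13^3 · u with u = 8/7 a unit in ℤ_13. Expand u iteratively via a_{v+i} = u_i mod 13, u_{i+1} = (u_i − a_{v+i})/13:
  u_0 = 8/7;  a_3 = 3;  u_1 = (u_0 − 3)/13 = -1/7
  u_1 = -1/7;  a_4 = 11;  u_2 = (u_1 − 11)/13 = -6/7
Digits: (0, 0, 0, 3, 11).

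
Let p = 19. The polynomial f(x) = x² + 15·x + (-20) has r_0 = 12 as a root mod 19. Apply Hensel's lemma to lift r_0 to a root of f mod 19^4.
r_3 = 90319 (mod 130321)

Hensel: r_{i+1} = r_i − f(r_i)·(f′(r_i))^{-1} mod 19^{i+2}, f′(x) = 2x + 15. Iterate:
  r_0 = 12 (mod 19)
  r_1 = 69 (mod 361)
  r_2 = 1152 (mod 6859)
  r_3 = 90319 (mod 130321)
Final: r = 90319 satisfies f(r) ≡ 0 mod 19^4.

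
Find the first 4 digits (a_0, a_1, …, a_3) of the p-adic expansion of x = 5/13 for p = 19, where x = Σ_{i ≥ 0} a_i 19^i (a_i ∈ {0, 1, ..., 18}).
(a_0, …, a_3) = (15, 8, 1, 16)

v_19(5/13) = 0 (numerator and denominator both coprime to 19), so x ∈ ℤ_19^×. Compute digits iteratively via a_i = x_i mod 19, x_{i+1} = (x_i − a_i)/19, with x_0 = x:
  x_0 = 5/13;  a_0 = 15;  x_1 = (x_0 − 15)/19 = -10/13
  x_1 = -10/13;  a_1 = 8;  x_2 = (x_1 − 8)/19 = -6/13
  x_2 = -6/13;  a_2 = 1;  x_3 = (x_2 − 1)/19 = -1/13
  x_3 = -1/13;  a_3 = 16;  x_4 = (x_3 − 16)/19 = -11/13
Digits: (15, 8, 1, 16).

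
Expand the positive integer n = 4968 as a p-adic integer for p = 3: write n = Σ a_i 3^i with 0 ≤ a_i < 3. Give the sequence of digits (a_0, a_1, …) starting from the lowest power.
(a_0, a_1, …) = (0, 0, 0, 1, 1, 2, 0, 2)

Repeated division by 3 gives the digits low-to-high: 4968 = 1·3^3 + 1·3^4 + 2·3^5 + 2·3^7. Digit sequence: (0, 0, 0, 1, 1, 2, 0, 2).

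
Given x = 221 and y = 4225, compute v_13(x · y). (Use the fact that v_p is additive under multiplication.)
v_13(933725) = 3

v_p(x) = 1 (factor: 221 = 13^1 · 17); v_p(y) = 2 (factor: 4225 = 13^2 · 25). Additivity: v_p(xy) = v_p(x) + v_p(y) = 1 + 2 = 3. (Direct check: xy = 933725 = 13^3 · (425).)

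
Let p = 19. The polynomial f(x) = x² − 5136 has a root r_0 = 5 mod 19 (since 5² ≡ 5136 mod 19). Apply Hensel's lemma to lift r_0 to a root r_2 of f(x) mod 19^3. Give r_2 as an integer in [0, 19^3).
r_2 = 2646 (mod 6859)

Hensel's recurrence: r_{i+1} = r_i − f(r_i)·(f′(r_i))^{-1} mod 19^{i+2}, with f′(x) = 2x. Iterate:
  r_0 = 5 (mod 19)
  r_1 = 119 (mod 361)
  r_2 = 2646 (mod 6859)
Final: r_2 = 2646, and one checks f(r_2) ≡ 0 mod 19^3.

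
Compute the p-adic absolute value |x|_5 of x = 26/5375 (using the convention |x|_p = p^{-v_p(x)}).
|26/5375|_5 = 125

Step 1 — compute v_5(x) by factoring powers of 5 out of the numerator and denominator: v_5(26/5375) = -3. Step 2 — apply |x|_p = p^{-v_p(x)} = 5^{3} = 125.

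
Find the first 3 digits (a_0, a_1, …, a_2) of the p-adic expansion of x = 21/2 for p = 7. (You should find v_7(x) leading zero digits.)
(a_0, …, a_2) = (0, 5, 3)

v_7(21/2) = 1, so a_0 = ... = a_0 = 0. Factor out: x = 7^1 · u with u = 3/2 a unit in ℤ_7. Expand u iteratively via a_{v+i} = u_i mod 7, u_{i+1} = (u_i − a_{v+i})/7:
  u_0 = 3/2;  a_1 = 5;  u_1 = (u_0 − 5)/7 = -1/2
  u_1 = -1/2;  a_2 = 3;  u_2 = (u_1 − 3)/7 = -1/2
Digits: (0, 5, 3).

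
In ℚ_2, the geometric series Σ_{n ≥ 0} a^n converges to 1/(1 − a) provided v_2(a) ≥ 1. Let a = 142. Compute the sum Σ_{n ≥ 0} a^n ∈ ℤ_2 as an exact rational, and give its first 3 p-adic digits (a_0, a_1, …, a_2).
Σ a^n = 1/(1 − a) = -1/141;  first 3 digits = (1, 1, 0)

v_2(a) = 1 ≥ 1, so the series converges in ℤ_2 to 1/(1 − a) = 1/(1 − 142) = -1/141. Expand this rational in ℤ_2: compute digits iteratively via d_i = x_i mod 2, x_{i+1} = (x_i − d_i)/2. The first 3 digits are (1, 1, 0).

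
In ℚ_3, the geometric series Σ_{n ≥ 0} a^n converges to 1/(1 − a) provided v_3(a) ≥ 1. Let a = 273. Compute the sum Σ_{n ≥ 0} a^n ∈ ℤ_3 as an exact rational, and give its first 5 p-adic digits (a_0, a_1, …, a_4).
Σ a^n = 1/(1 − a) = -1/272;  first 5 digits = (1, 1, 1, 2, 0)

v_3(a) = 1 ≥ 1, so the series converges in ℤ_3 to 1/(1 − a) = 1/(1 − 273) = -1/272. Expand this rational in ℤ_3: compute digits iteratively via d_i = x_i mod 3, x_{i+1} = (x_i − d_i)/3. The first 5 digits are (1, 1, 1, 2, 0).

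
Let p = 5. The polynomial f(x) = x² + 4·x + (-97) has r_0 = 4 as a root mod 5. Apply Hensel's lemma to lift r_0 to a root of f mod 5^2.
r_1 = 24 (mod 25)

Hensel: r_{i+1} = r_i − f(r_i)·(f′(r_i))^{-1} mod 5^{i+2}, f′(x) = 2x + 4. Iterate:
  r_0 = 4 (mod 5)
  r_1 = 24 (mod 25)
Final: r = 24 satisfies f(r) ≡ 0 mod 5^2.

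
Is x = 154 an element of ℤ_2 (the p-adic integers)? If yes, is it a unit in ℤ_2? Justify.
x ∈ ℤ_2 but not a unit; v_2(x) = 1 > 0

ℤ_2 = {x ∈ ℚ_2 : v_2(x) ≥ 0} and ℤ_2^× = {x ∈ ℤ_2 : v_2(x) = 0}. Here v_2(154) = v_2(num) − v_2(den) = 1; compare against these criteria.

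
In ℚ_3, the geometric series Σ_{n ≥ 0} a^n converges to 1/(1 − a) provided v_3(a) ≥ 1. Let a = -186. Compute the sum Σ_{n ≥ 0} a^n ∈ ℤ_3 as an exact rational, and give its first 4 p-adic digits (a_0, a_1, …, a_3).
Σ a^n = 1/(1 − a) = 1/187;  first 4 digits = (1, 1, 1, 0)

v_3(a) = 1 ≥ 1, so the series converges in ℤ_3 to 1/(1 − a) = 1/(1 − (-186)) = 1/187. Expand this rational in ℤ_3: compute digits iteratively via d_i = x_i mod 3, x_{i+1} = (x_i − d_i)/3. The first 4 digits are (1, 1, 1, 0).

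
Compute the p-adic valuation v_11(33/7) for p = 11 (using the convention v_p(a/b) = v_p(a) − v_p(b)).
v_11(33/7) = 1

Factor powers of 11 from the numerator and denominator of the reduced fraction: 33 = 11^1 · 3 and 7 = 11^0 · 7. Apply v_p(a/b) = v_p(a) − v_p(b): v_11(33/7) = 1 − 0 = 1.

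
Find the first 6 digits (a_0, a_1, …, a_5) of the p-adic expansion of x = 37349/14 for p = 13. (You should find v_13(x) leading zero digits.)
(a_0, …, a_5) = (0, 0, 0, 4, 10, 2)

v_13(37349/14) = 3, so a_0 = ... = a_2 = 0. Factor out: x = 13^3 · u with u = 17/14 a unit in ℤ_13. Expand u iteratively via a_{v+i} = u_i mod 13, u_{i+1} = (u_i − a_{v+i})/13:
  u_0 = 17/14;  a_3 = 4;  u_1 = (u_0 − 4)/13 = -3/14
  u_1 = -3/14;  a_4 = 10;  u_2 = (u_1 − 10)/13 = -11/14
  u_2 = -11/14;  a_5 = 2;  u_3 = (u_2 − 2)/13 = -3/14
Digits: (0, 0, 0, 4, 10, 2).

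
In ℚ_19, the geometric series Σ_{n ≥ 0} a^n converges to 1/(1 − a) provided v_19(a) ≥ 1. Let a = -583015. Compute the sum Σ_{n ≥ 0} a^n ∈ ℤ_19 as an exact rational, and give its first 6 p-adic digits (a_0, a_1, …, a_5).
Σ a^n = 1/(1 − a) = 1/583016;  first 6 digits = (1, 0, 0, 10, 14, 18)

v_19(a) = 3 ≥ 1, so the series converges in ℤ_19 to 1/(1 − a) = 1/(1 − (-583015)) = 1/583016. Expand this rational in ℤ_19: compute digits iteratively via d_i = x_i mod 19, x_{i+1} = (x_i − d_i)/19. The first 6 digits are (1, 0, 0, 10, 14, 18).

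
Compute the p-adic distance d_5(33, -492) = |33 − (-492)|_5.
d_5(33, -492) = 1/25

Step 1 — x − y = 33 − (-492) = 525. Step 2 — v_5(525) = 2 (factor: 525 = (5^2 · 21); the sign does not affect v_p). Step 3 — |x − y|_5 = 5^{-2} = 1/25.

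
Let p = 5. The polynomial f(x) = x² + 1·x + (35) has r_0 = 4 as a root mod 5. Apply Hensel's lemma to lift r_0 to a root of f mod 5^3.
r_2 = 9 (mod 125)

Hensel: r_{i+1} = r_i − f(r_i)·(f′(r_i))^{-1} mod 5^{i+2}, f′(x) = 2x + 1. Iterate:
  r_0 = 4 (mod 5)
  r_1 = 9 (mod 25)
  r_2 = 9 (mod 125)
Final: r = 9 satisfies f(r) ≡ 0 mod 5^3.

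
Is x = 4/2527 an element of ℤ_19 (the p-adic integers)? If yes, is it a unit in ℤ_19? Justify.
x ∉ ℤ_19 (v_19(x) = -2 < 0)

ℤ_19 = {x ∈ ℚ_19 : v_19(x) ≥ 0} and ℤ_19^× = {x ∈ ℤ_19 : v_19(x) = 0}. Here v_19(4/2527) = v_19(num) − v_19(den) = -2; compare against these criteria.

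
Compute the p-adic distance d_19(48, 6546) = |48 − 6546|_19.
d_19(48, 6546) = 1/361

Step 1 — x − y = 48 − 6546 = -6498. Step 2 — v_19(-6498) = 2 (factor: -6498 = −(19^2 · 18); the sign does not affect v_p). Step 3 — |x − y|_19 = 19^{-2} = 1/361.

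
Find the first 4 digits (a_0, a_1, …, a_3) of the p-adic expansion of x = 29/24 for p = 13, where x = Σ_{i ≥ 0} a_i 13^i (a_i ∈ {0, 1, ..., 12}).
(a_0, …, a_3) = (5, 10, 3, 10)

v_13(29/24) = 0 (numerator and denominator both coprime to 13), so x ∈ ℤ_13^×. Compute digits iteratively via a_i = x_i mod 13, x_{i+1} = (x_i − a_i)/13, with x_0 = x:
  x_0 = 29/24;  a_0 = 5;  x_1 = (x_0 − 5)/13 = -7/24
  x_1 = -7/24;  a_1 = 10;  x_2 = (x_1 − 10)/13 = -19/24
  x_2 = -19/24;  a_2 = 3;  x_3 = (x_2 − 3)/13 = -7/24
  x_3 = -7/24;  a_3 = 10;  x_4 = (x_3 − 10)/13 = -19/24
Digits: (5, 10, 3, 10).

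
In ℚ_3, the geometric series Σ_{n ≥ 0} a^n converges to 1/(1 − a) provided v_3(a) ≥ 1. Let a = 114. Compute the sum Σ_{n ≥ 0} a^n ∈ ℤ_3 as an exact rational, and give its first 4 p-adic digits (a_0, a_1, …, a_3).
Σ a^n = 1/(1 − a) = -1/113;  first 4 digits = (1, 2, 1, 1)

v_3(a) = 1 ≥ 1, so the series converges in ℤ_3 to 1/(1 − a) = 1/(1 − 114) = -1/113. Expand this rational in ℤ_3: compute digits iteratively via d_i = x_i mod 3, x_{i+1} = (x_i − d_i)/3. The first 4 digits are (1, 2, 1, 1).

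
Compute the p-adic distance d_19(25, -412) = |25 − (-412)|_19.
d_19(25, -412) = 1/19

Step 1 — x − y = 25 − (-412) = 437. Step 2 — v_19(437) = 1 (factor: 437 = (19^1 · 23); the sign does not affect v_p). Step 3 — |x − y|_19 = 19^{-1} = 1/19.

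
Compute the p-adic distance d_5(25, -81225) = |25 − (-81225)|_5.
d_5(25, -81225) = 1/3125

Step 1 — x − y = 25 − (-81225) = 81250. Step 2 — v_5(81250) = 5 (factor: 81250 = (5^5 · 26); the sign does not affect v_p). Step 3 — |x − y|_5 = 5^{-5} = 1/3125.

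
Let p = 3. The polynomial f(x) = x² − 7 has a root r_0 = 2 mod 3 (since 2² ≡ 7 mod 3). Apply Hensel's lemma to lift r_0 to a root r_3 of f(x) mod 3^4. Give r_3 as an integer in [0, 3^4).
r_3 = 68 (mod 81)

Hensel's recurrence: r_{i+1} = r_i − f(r_i)·(f′(r_i))^{-1} mod 3^{i+2}, with f′(x) = 2x. Iterate:
  r_0 = 2 (mod 3)
  r_1 = 5 (mod 9)
  r_2 = 14 (mod 27)
  r_3 = 68 (mod 81)
Final: r_3 = 68, and one checks f(r_3) ≡ 0 mod 3^4.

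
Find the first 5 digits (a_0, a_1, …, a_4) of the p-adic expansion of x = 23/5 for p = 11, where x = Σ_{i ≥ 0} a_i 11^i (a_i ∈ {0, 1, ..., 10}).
(a_0, …, a_4) = (9, 4, 4, 4, 4)

v_11(23/5) = 0 (numerator and denominator both coprime to 11), so x ∈ ℤ_11^×. Compute digits iteratively via a_i = x_i mod 11, x_{i+1} = (x_i − a_i)/11, with x_0 = x:
  x_0 = 23/5;  a_0 = 9;  x_1 = (x_0 − 9)/11 = -2/5
  x_1 = -2/5;  a_1 = 4;  x_2 = (x_1 − 4)/11 = -2/5
  x_2 = -2/5;  a_2 = 4;  x_3 = (x_2 − 4)/11 = -2/5
  x_3 = -2/5;  a_3 = 4;  x_4 = (x_3 − 4)/11 = -2/5
  x_4 = -2/5;  a_4 = 4;  x_5 = (x_4 − 4)/11 = -2/5
Digits: (9, 4, 4, 4, 4).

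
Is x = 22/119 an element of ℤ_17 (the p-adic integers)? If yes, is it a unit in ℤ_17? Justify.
x ∉ ℤ_17 (v_17(x) = -1 < 0)

ℤ_17 = {x ∈ ℚ_17 : v_17(x) ≥ 0} and ℤ_17^× = {x ∈ ℤ_17 : v_17(x) = 0}. Here v_17(22/119) = v_17(num) − v_17(den) = -1; compare against these criteria.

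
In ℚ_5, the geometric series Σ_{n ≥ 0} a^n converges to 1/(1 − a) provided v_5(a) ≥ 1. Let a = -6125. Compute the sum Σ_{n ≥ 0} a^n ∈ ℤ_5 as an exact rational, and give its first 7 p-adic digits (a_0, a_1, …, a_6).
Σ a^n = 1/(1 − a) = 1/6126;  first 7 digits = (1, 0, 0, 1, 0, 3, 0)

v_5(a) = 3 ≥ 1, so the series converges in ℤ_5 to 1/(1 − a) = 1/(1 − (-6125)) = 1/6126. Expand this rational in ℤ_5: compute digits iteratively via d_i = x_i mod 5, x_{i+1} = (x_i − d_i)/5. The first 7 digits are (1, 0, 0, 1, 0, 3, 0).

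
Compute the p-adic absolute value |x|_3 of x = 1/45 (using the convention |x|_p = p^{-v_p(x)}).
|1/45|_3 = 9

Step 1 — compute v_3(x) by factoring powers of 3 out of the numerator and denominator: v_3(1/45) = -2. Step 2 — apply |x|_p = p^{-v_p(x)} = 3^{2} = 9.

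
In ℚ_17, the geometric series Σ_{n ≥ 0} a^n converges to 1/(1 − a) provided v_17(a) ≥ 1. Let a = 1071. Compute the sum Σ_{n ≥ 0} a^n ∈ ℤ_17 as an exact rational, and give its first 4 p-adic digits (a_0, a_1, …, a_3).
Σ a^n = 1/(1 − a) = -1/1070;  first 4 digits = (1, 12, 11, 6)

v_17(a) = 1 ≥ 1, so the series converges in ℤ_17 to 1/(1 − a) = 1/(1 − 1071) = -1/1070. Expand this rational in ℤ_17: compute digits iteratively via d_i = x_i mod 17, x_{i+1} = (x_i − d_i)/17. The first 4 digits are (1, 12, 11, 6).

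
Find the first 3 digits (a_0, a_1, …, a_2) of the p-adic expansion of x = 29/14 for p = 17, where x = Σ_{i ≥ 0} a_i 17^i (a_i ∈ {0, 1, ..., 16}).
(a_0, …, a_2) = (13, 3, 1)

v_17(29/14) = 0 (numerator and denominator both coprime to 17), so x ∈ ℤ_17^×. Compute digits iteratively via a_i = x_i mod 17, x_{i+1} = (x_i − a_i)/17, with x_0 = x:
  x_0 = 29/14;  a_0 = 13;  x_1 = (x_0 − 13)/17 = -9/14
  x_1 = -9/14;  a_1 = 3;  x_2 = (x_1 − 3)/17 = -3/14
  x_2 = -3/14;  a_2 = 1;  x_3 = (x_2 − 1)/17 = -1/14
Digits: (13, 3, 1).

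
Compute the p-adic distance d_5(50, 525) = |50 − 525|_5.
d_5(50, 525) = 1/25

Step 1 — x − y = 50 − 525 = -475. Step 2 — v_5(-475) = 2 (factor: -475 = −(5^2 · 19); the sign does not affect v_p). Step 3 — |x − y|_5 = 5^{-2} = 1/25.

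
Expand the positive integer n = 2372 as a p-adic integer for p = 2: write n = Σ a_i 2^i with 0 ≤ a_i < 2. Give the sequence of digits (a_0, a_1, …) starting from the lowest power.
(a_0, a_1, …) = (0, 0, 1, 0, 0, 0, 1, 0, 1, 0, 0, 1)

Repeated division by 2 gives the digits low-to-high: 2372 = 1·2^2 + 1·2^6 + 1·2^8 + 1·2^11. Digit sequence: (0, 0, 1, 0, 0, 0, 1, 0, 1, 0, 0, 1).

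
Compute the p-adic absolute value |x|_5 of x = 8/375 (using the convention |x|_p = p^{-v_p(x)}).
|8/375|_5 = 125

Step 1 — compute v_5(x) by factoring powers of 5 out of the numerator and denominator: v_5(8/375) = -3. Step 2 — apply |x|_p = p^{-v_p(x)} = 5^{3} = 125.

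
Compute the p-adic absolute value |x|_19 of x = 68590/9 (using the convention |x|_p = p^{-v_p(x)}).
|68590/9|_19 = 1/6859

Step 1 — compute v_19(x) by factoring powers of 19 out of the numerator and denominator: v_19(68590/9) = 3. Step 2 — apply |x|_p = p^{-v_p(x)} = 19^{-3} = 1/6859.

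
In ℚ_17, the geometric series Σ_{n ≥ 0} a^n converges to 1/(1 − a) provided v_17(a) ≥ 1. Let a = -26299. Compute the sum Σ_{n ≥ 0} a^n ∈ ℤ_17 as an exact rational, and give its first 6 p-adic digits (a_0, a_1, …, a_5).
Σ a^n = 1/(1 − a) = 1/26300;  first 6 digits = (1, 0, 11, 11, 1, 11)

v_17(a) = 2 ≥ 1, so the series converges in ℤ_17 to 1/(1 − a) = 1/(1 − (-26299)) = 1/26300. Expand this rational in ℤ_17: compute digits iteratively via d_i = x_i mod 17, x_{i+1} = (x_i − d_i)/17. The first 6 digits are (1, 0, 11, 11, 1, 11).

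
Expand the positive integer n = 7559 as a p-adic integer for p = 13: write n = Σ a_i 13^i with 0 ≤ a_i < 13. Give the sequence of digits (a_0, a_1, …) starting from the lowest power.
(a_0, a_1, …) = (6, 9, 5, 3)

Repeated division by 13 gives the digits low-to-high: 7559 = 6 + 9·13^1 + 5·13^2 + 3·13^3. Digit sequence: (6, 9, 5, 3).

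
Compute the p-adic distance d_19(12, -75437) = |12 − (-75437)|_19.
d_19(12, -75437) = 1/6859

Step 1 — x − y = 12 − (-75437) = 75449. Step 2 — v_19(75449) = 3 (factor: 75449 = (19^3 · 11); the sign does not affect v_p). Step 3 — |x − y|_19 = 19^{-3} = 1/6859.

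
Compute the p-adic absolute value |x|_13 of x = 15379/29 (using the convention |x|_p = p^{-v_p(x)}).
|15379/29|_13 = 1/2197

Step 1 — compute v_13(x) by factoring powers of 13 out of the numerator and denominator: v_13(15379/29) = 3. Step 2 — apply |x|_p = p^{-v_p(x)} = 13^{-3} = 1/2197.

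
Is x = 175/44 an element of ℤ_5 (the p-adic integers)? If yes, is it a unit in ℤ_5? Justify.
x ∈ ℤ_5 but not a unit; v_5(x) = 2 > 0

ℤ_5 = {x ∈ ℚ_5 : v_5(x) ≥ 0} and ℤ_5^× = {x ∈ ℤ_5 : v_5(x) = 0}. Here v_5(175/44) = v_5(num) − v_5(den) = 2; compare against these criteria.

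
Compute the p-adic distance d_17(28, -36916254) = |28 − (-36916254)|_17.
d_17(28, -36916254) = 1/1419857

Step 1 — x − y = 28 − (-36916254) = 36916282. Step 2 — v_17(36916282) = 5 (factor: 36916282 = (17^5 · 26); the sign does not affect v_p). Step 3 — |x − y|_17 = 17^{-5} = 1/1419857.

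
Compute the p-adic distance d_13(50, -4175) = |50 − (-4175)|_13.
d_13(50, -4175) = 1/169

Step 1 — x − y = 50 − (-4175) = 4225. Step 2 — v_13(4225) = 2 (factor: 4225 = (13^2 · 25); the sign does not affect v_p). Step 3 — |x − y|_13 = 13^{-2} = 1/169.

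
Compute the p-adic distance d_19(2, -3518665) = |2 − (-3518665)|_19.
d_19(2, -3518665) = 1/130321

Step 1 — x − y = 2 − (-3518665) = 3518667. Step 2 — v_19(3518667) = 4 (factor: 3518667 = (19^4 · 27); the sign does not affect v_p). Step 3 — |x − y|_19 = 19^{-4} = 1/130321.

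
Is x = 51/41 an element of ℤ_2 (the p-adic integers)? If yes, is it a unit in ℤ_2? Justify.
x ∈ ℤ_2^× (unit); v_2(x) = 0

ℤ_2 = {x ∈ ℚ_2 : v_2(x) ≥ 0} and ℤ_2^× = {x ∈ ℤ_2 : v_2(x) = 0}. Here v_2(51/41) = v_2(num) − v_2(den) = 0; compare against these criteria.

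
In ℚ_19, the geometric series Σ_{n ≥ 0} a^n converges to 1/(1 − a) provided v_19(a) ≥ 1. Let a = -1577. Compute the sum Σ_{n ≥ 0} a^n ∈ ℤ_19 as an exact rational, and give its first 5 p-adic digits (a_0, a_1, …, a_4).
Σ a^n = 1/(1 − a) = 1/1578;  first 5 digits = (1, 12, 6, 0, 9)

v_19(a) = 1 ≥ 1, so the series converges in ℤ_19 to 1/(1 − a) = 1/(1 − (-1577)) = 1/1578. Expand this rational in ℤ_19: compute digits iteratively via d_i = x_i mod 19, x_{i+1} = (x_i − d_i)/19. The first 5 digits are (1, 12, 6, 0, 9).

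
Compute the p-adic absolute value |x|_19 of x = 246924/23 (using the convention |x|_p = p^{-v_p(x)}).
|246924/23|_19 = 1/6859

Step 1 — compute v_19(x) by factoring powers of 19 out of the numerator and denominator: v_19(246924/23) = 3. Step 2 — apply |x|_p = p^{-v_p(x)} = 19^{-3} = 1/6859.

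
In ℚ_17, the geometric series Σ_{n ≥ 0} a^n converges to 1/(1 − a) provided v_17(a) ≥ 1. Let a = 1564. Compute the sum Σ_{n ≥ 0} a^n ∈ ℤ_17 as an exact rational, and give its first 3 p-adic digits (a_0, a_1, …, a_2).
Σ a^n = 1/(1 − a) = -1/1563;  first 3 digits = (1, 7, 3)

v_17(a) = 1 ≥ 1, so the series converges in ℤ_17 to 1/(1 − a) = 1/(1 − 1564) = -1/1563. Expand this rational in ℤ_17: compute digits iteratively via d_i = x_i mod 17, x_{i+1} = (x_i − d_i)/17. The first 3 digits are (1, 7, 3).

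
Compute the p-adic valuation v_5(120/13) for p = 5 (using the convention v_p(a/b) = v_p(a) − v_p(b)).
v_5(120/13) = 1

Factor powers of 5 from the numerator and denominator of the reduced fraction: 120 = 5^1 · 24 and 13 = 5^0 · 13. Apply v_p(a/b) = v_p(a) − v_p(b): v_5(120/13) = 1 − 0 = 1.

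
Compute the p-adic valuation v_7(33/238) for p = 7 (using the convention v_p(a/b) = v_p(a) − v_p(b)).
v_7(33/238) = -1

Factor powers of 7 from the numerator and denominator of the reduced fraction: 33 = 7^0 · 33 and 238 = 7^1 · 34. Apply v_p(a/b) = v_p(a) − v_p(b): v_7(33/238) = 0 − 1 = -1.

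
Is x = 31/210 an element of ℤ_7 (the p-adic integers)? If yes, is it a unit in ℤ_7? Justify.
x ∉ ℤ_7 (v_7(x) = -1 < 0)

ℤ_7 = {x ∈ ℚ_7 : v_7(x) ≥ 0} and ℤ_7^× = {x ∈ ℤ_7 : v_7(x) = 0}. Here v_7(31/210) = v_7(num) − v_7(den) = -1; compare against these criteria.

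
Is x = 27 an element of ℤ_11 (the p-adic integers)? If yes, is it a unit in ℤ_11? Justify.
x ∈ ℤ_11^× (unit); v_11(x) = 0

ℤ_11 = {x ∈ ℚ_11 : v_11(x) ≥ 0} and ℤ_11^× = {x ∈ ℤ_11 : v_11(x) = 0}. Here v_11(27) = v_11(num) − v_11(den) = 0; compare against these criteria.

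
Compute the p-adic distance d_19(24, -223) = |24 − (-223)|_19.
d_19(24, -223) = 1/19

Step 1 — x − y = 24 − (-223) = 247. Step 2 — v_19(247) = 1 (factor: 247 = (19^1 · 13); the sign does not affect v_p). Step 3 — |x − y|_19 = 19^{-1} = 1/19.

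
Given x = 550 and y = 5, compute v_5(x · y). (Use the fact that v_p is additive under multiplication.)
v_5(2750) = 3

v_p(x) = 2 (factor: 550 = 5^2 · 22); v_p(y) = 1 (factor: 5 = 5^1 · 1). Additivity: v_p(xy) = v_p(x) + v_p(y) = 2 + 1 = 3. (Direct check: xy = 2750 = 5^3 · (22).)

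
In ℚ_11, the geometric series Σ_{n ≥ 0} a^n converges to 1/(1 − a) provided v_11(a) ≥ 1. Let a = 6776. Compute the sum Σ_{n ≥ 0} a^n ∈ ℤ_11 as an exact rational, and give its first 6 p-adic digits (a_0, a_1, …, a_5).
Σ a^n = 1/(1 − a) = -1/6775;  first 6 digits = (1, 0, 1, 5, 1, 10)

v_11(a) = 2 ≥ 1, so the series converges in ℤ_11 to 1/(1 − a) = 1/(1 − 6776) = -1/6775. Expand this rational in ℤ_11: compute digits iteratively via d_i = x_i mod 11, x_{i+1} = (x_i − d_i)/11. The first 6 digits are (1, 0, 1, 5, 1, 10).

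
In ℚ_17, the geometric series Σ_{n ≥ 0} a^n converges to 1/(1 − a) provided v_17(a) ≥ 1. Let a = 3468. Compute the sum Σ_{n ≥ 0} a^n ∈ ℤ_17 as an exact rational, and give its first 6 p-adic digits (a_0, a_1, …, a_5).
Σ a^n = 1/(1 − a) = -1/3467;  first 6 digits = (1, 0, 12, 0, 8, 8)

v_17(a) = 2 ≥ 1, so the series converges in ℤ_17 to 1/(1 − a) = 1/(1 − 3468) = -1/3467. Expand this rational in ℤ_17: compute digits iteratively via d_i = x_i mod 17, x_{i+1} = (x_i − d_i)/17. The first 6 digits are (1, 0, 12, 0, 8, 8).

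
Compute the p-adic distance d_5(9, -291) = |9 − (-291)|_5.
d_5(9, -291) = 1/25

Step 1 — x − y = 9 − (-291) = 300. Step 2 — v_5(300) = 2 (factor: 300 = (5^2 · 12); the sign does not affect v_p). Step 3 — |x − y|_5 = 5^{-2} = 1/25.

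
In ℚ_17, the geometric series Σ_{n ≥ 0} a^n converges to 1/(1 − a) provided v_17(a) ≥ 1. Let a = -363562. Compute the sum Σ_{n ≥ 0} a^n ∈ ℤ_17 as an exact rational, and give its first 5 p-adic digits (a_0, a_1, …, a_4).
Σ a^n = 1/(1 − a) = 1/363563;  first 5 digits = (1, 0, 0, 11, 12)

v_17(a) = 3 ≥ 1, so the series converges in ℤ_17 to 1/(1 − a) = 1/(1 − (-363562)) = 1/363563. Expand this rational in ℤ_17: compute digits iteratively via d_i = x_i mod 17, x_{i+1} = (x_i − d_i)/17. The first 5 digits are (1, 0, 0, 11, 12).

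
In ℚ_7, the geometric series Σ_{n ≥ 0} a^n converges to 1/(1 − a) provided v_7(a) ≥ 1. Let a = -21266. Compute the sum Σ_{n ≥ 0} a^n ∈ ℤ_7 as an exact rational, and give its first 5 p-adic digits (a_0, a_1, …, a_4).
Σ a^n = 1/(1 − a) = 1/21267;  first 5 digits = (1, 0, 0, 1, 5)

v_7(a) = 3 ≥ 1, so the series converges in ℤ_7 to 1/(1 − a) = 1/(1 − (-21266)) = 1/21267. Expand this rational in ℤ_7: compute digits iteratively via d_i = x_i mod 7, x_{i+1} = (x_i − d_i)/7. The first 5 digits are (1, 0, 0, 1, 5).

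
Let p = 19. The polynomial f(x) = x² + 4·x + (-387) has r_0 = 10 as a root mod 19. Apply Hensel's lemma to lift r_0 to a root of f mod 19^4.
r_3 = 21936 (mod 130321)

Hensel: r_{i+1} = r_i − f(r_i)·(f′(r_i))^{-1} mod 19^{i+2}, f′(x) = 2x + 4. Iterate:
  r_0 = 10 (mod 19)
  r_1 = 276 (mod 361)
  r_2 = 1359 (mod 6859)
  r_3 = 21936 (mod 130321)
Final: r = 21936 satisfies f(r) ≡ 0 mod 19^4.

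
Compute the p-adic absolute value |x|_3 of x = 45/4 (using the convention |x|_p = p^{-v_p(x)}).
|45/4|_3 = 1/9

Step 1 — compute v_3(x) by factoring powers of 3 out of the numerator and denominator: v_3(45/4) = 2. Step 2 — apply |x|_p = p^{-v_p(x)} = 3^{-2} = 1/9.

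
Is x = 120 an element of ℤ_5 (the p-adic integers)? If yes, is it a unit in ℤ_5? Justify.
x ∈ ℤ_5 but not a unit; v_5(x) = 1 > 0

ℤ_5 = {x ∈ ℚ_5 : v_5(x) ≥ 0} and ℤ_5^× = {x ∈ ℤ_5 : v_5(x) = 0}. Here v_5(120) = v_5(num) − v_5(den) = 1; compare against these criteria.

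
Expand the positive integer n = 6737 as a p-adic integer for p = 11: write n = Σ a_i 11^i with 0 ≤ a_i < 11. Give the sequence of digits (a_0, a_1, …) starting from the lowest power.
(a_0, a_1, …) = (5, 7, 0, 5)

Repeated division by 11 gives the digits low-to-high: 6737 = 5 + 7·11^1 + 5·11^3. Digit sequence: (5, 7, 0, 5).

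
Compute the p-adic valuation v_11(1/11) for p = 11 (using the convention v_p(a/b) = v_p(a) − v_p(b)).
v_11(1/11) = -1

Factor powers of 11 from the numerator and denominator of the reduced fraction: 1 = 11^0 · 1 and 11 = 11^1 · 1. Apply v_p(a/b) = v_p(a) − v_p(b): v_11(1/11) = 0 − 1 = -1.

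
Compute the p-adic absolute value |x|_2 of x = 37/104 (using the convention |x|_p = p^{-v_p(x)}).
|37/104|_2 = 8

Step 1 — compute v_2(x) by factoring powers of 2 out of the numerator and denominator: v_2(37/104) = -3. Step 2 — apply |x|_p = p^{-v_p(x)} = 2^{3} = 8.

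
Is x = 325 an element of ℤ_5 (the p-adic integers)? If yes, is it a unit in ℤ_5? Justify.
x ∈ ℤ_5 but not a unit; v_5(x) = 2 > 0

ℤ_5 = {x ∈ ℚ_5 : v_5(x) ≥ 0} and ℤ_5^× = {x ∈ ℤ_5 : v_5(x) = 0}. Here v_5(325) = v_5(num) − v_5(den) = 2; compare against these criteria.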